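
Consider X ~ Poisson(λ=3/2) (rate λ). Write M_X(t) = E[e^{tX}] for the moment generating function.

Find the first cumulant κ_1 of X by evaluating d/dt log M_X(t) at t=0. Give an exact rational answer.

M_X(t) = e^(3*e^(t)/2 - 3/2)
K_X(t) = log M_X(t) = 3*e^(t)/2 - 3/2
D[K](t) = 3*e^(t)/2

κ_1 = D[K](0) = 3/2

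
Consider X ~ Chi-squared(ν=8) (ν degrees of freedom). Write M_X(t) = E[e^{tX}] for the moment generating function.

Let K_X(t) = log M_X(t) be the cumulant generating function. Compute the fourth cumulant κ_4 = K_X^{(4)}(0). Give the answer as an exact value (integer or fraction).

M_X(t) = (1 - 2*t)^(-4)
K_X(t) = log M_X(t) = -4*log(1 - 2*t)
K^(4)(t) = 384/(16*t^4 - 32*t^3 + 24*t^2 - 8*t + 1)

κ_4 = K^(4)(0) = 384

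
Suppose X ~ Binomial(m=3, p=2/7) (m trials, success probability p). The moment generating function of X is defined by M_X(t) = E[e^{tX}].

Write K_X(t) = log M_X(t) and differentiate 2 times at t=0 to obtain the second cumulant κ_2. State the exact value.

κ_2 = K′′(0) = 30/49

M_X(t) = (2*e^(t)/7 + 5/7)^3
K_X(t) = log M_X(t) = 3*log(2*e^(t)/7 + 5/7)
K′(t) = 6*e^(t)/(2*e^(t) + 5)
K′′(t) = 30*e^(t)/(4*e^(2*t) + 20*e^(t) + 25)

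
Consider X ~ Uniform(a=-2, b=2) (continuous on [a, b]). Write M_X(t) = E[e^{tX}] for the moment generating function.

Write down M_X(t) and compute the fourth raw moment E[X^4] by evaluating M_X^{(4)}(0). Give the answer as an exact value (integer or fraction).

M_X(t) = (e^(2*t) - e^(-2*t))/(4*t)
D^4[M](t) = (4*t^4*e^(4*t) - 4*t^4 - 8*t^3*e^(4*t) - 8*t^3 + 12*t^2*e^(4*t) - 12*t^2 - 12*t*e^(4*t) - 12*t + 6*e^(4*t) - 6)*e^(-2*t)/t^5

E[X^4] = D^4[M](0) = 16/5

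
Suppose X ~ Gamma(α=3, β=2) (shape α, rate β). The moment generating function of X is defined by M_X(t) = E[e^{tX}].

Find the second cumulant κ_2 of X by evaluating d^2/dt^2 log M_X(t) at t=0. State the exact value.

M_X(t) = 8/(2 - t)^3
K_X(t) = log M_X(t) = -3*log(2 - t) + 3*log(2)
K^(2)(t) = 3/(t^2 - 4*t + 4)

κ_2 = K^(2)(0) = 3/4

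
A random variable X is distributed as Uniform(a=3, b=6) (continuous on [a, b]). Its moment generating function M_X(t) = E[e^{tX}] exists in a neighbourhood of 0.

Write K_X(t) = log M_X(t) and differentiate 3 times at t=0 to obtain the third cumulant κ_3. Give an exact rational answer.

M_X(t) = (e^(6*t) - e^(3*t))/(3*t)
K_X(t) = log M_X(t) = -log(t) + log(e^(6*t) - e^(3*t)) - log(3)
K^(3)(t) = (27*t^3*e^(6*t) + 27*t^3*e^(3*t) - 2*e^(9*t) + 6*e^(6*t) - 6*e^(3*t) + 2)/(t^3*e^(9*t) - 3*t^3*e^(6*t) + 3*t^3*e^(3*t) - t^3)

κ_3 = K^(3)(0) = 0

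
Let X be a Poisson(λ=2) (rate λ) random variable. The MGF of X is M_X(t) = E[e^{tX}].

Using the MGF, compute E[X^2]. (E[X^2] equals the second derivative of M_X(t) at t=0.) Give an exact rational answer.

M_X(t) = e^(2*e^(t) - 2)
M′(t) = 2*e^(-2)*e^(t)*e^(2*e^(t))
M′′(t) = (4*e^(2*t)*e^(2*e^(t)) + 2*e^(t)*e^(2*e^(t)))*e^(-2)

E[X^2] = M′′(0) = 6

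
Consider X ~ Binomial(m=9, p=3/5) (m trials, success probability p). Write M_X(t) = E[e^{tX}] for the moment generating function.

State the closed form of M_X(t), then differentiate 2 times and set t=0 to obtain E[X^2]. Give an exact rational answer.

E[X^2] = d^2M/dt^2 |_{t=0} = 783/25

M_X(t) = (3*e^(t)/5 + 2/5)^9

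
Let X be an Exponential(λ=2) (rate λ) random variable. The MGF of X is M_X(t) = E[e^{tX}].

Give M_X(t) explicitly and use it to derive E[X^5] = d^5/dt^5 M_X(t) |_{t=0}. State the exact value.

M_X(t) = 2/(2 - t)
M′(t) = 2/(t^2 - 4*t + 4)
M′′(t) = -4/(t^3 - 6*t^2 + 12*t - 8)
M′′′(t) = 12/(t^4 - 8*t^3 + 24*t^2 - 32*t + 16)
M′′′′(t) = -48/(t^5 - 10*t^4 + 40*t^3 - 80*t^2 + 80*t - 32)
M′′′′′(t) = 240/(t^6 - 12*t^5 + 60*t^4 - 160*t^3 + 240*t^2 - 192*t + 64)

E[X^5] = M′′′′′(0) = 15/4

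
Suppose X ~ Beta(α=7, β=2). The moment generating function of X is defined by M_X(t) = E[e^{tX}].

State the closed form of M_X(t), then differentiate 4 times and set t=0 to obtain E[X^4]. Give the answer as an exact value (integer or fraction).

M_X(t) = ₁F₁(7; 9; t)
D^4[M](t) = 14*₁F₁(11; 13; t)/33

E[X^4] = D^4[M](0) = 14/33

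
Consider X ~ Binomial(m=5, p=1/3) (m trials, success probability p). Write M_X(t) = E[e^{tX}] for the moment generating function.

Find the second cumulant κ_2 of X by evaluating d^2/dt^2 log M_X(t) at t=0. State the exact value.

κ_2 = d^2K/dt^2 |_{t=0} = 10/9

M_X(t) = (e^(t)/3 + 2/3)^5
K_X(t) = log M_X(t) = 5*log(e^(t)/3 + 2/3)
dK/dt = 5*e^(t)/(e^(t) + 2)
d^2K/dt^2 = 10*e^(t)/(e^(2*t) + 4*e^(t) + 4)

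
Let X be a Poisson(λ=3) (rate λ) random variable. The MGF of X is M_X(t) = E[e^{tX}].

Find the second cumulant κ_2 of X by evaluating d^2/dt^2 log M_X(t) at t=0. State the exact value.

κ_2 = K′′(0) = 3

M_X(t) = e^(3*e^(t) - 3)
K_X(t) = log M_X(t) = 3*e^(t) - 3
K′(t) = 3*e^(t)
K′′(t) = 3*e^(t)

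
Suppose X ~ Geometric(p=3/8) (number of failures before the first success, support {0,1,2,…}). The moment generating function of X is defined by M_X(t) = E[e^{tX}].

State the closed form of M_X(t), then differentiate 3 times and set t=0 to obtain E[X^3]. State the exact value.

E[X^3] = M^(3)(0) = 415/9

M_X(t) = 3/(8*(1 - 5*e^(t)/8))
M^(3)(t) = (375*e^(3*t) + 2400*e^(2*t) + 960*e^(t))/(625*e^(4*t) - 4000*e^(3*t) + 9600*e^(2*t) - 10240*e^(t) + 4096)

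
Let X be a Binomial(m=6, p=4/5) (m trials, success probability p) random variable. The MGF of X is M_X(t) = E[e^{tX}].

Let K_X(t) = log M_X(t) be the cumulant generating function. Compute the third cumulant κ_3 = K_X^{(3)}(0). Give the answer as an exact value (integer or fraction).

M_X(t) = (4*e^(t)/5 + 1/5)^6
K_X(t) = log M_X(t) = 6*log(4*e^(t)/5 + 1/5)
dK/dt = 24*e^(t)/(4*e^(t) + 1)
d^2K/dt^2 = 24*e^(t)/(16*e^(2*t) + 8*e^(t) + 1)
d^3K/dt^3 = (-96*e^(2*t) + 24*e^(t))/(64*e^(3*t) + 48*e^(2*t) + 12*e^(t) + 1)

κ_3 = d^3K/dt^3 |_{t=0} = -72/125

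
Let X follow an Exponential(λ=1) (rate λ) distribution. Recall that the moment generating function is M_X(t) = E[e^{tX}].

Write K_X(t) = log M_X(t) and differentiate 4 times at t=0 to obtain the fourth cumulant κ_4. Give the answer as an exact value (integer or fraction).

M_X(t) = 1/(1 - t)
K_X(t) = log M_X(t) = -log(1 - t)
K′(t) = -1/(t - 1)
K′′(t) = 1/(t^2 - 2*t + 1)
K′′′(t) = -2/(t^3 - 3*t^2 + 3*t - 1)
K′′′′(t) = 6/(t^4 - 4*t^3 + 6*t^2 - 4*t + 1)

κ_4 = K′′′′(0) = 6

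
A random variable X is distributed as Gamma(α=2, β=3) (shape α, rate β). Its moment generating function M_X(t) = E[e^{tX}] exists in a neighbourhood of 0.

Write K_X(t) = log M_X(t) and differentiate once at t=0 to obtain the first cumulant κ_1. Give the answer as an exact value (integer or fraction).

κ_1 = K^(1)(0) = 2/3

M_X(t) = 9/(3 - t)^2
K_X(t) = log M_X(t) = -2*log(3 - t) + 2*log(3)
K^(1)(t) = -2/(t - 3)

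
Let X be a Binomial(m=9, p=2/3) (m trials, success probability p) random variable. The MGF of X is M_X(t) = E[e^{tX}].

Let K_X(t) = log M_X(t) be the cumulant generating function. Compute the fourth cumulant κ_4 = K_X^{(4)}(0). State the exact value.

κ_4 = K^(4)(0) = -2/3

M_X(t) = (2*e^(t)/3 + 1/3)^9
K_X(t) = log M_X(t) = 9*log(2*e^(t)/3 + 1/3)
K^(4)(t) = (72*e^(3*t) - 144*e^(2*t) + 18*e^(t))/(16*e^(4*t) + 32*e^(3*t) + 24*e^(2*t) + 8*e^(t) + 1)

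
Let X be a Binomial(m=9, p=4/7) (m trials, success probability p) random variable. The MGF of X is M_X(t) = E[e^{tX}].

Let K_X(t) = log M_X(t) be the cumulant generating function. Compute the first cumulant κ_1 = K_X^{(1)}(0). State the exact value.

κ_1 = dK/dt |_{t=0} = 36/7

M_X(t) = (4*e^(t)/7 + 3/7)^9
K_X(t) = log M_X(t) = 9*log(4*e^(t)/7 + 3/7)
dK/dt = 36*e^(t)/(4*e^(t) + 3)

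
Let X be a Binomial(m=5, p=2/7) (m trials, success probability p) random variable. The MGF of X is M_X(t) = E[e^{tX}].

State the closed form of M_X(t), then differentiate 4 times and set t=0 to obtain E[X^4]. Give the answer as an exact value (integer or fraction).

E[X^4] = M^(4)(0) = 52950/2401

M_X(t) = (2*e^(t)/7 + 5/7)^5
M^(4)(t) = 20000*e^(5*t)/16807 + 102400*e^(4*t)/16807 + 162000*e^(3*t)/16807 + 80000*e^(2*t)/16807 + 6250*e^(t)/16807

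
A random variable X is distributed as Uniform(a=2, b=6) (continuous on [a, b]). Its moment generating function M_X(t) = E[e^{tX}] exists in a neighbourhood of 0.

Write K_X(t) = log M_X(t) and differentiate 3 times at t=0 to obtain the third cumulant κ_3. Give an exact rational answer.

M_X(t) = (e^(6*t) - e^(2*t))/(4*t)
K_X(t) = log M_X(t) = -log(t) + log(e^(6*t) - e^(2*t)) - 2*log(2)
dK/dt = (6*t*e^(4*t) - 2*t - e^(4*t) + 1)/(t*e^(4*t) - t)
d^2K/dt^2 = (-16*t^2*e^(4*t) + e^(8*t) - 2*e^(4*t) + 1)/(t^2*e^(8*t) - 2*t^2*e^(4*t) + t^2)
d^3K/dt^3 = (64*t^3*e^(8*t) + 64*t^3*e^(4*t) - 2*e^(12*t) + 6*e^(8*t) - 6*e^(4*t) + 2)/(t^3*e^(12*t) - 3*t^3*e^(8*t) + 3*t^3*e^(4*t) - t^3)

κ_3 = d^3K/dt^3 |_{t=0} = 0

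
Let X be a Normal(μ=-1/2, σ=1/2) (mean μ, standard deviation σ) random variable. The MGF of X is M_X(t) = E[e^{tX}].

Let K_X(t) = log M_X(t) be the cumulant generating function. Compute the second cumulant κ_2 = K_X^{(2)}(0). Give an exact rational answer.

κ_2 = D^2[K](0) = 1/4

M_X(t) = e^(t^2/8 - t/2)
K_X(t) = log M_X(t) = t^2/8 - t/2
D^2[K](t) = 1/4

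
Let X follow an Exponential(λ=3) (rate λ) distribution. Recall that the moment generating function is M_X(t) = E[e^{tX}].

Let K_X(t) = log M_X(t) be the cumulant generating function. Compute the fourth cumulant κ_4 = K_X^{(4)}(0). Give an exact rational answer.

M_X(t) = 3/(3 - t)
K_X(t) = log M_X(t) = -log(3 - t) + log(3)
K′(t) = -1/(t - 3)
K′′(t) = 1/(t^2 - 6*t + 9)
K′′′(t) = -2/(t^3 - 9*t^2 + 27*t - 27)
K′′′′(t) = 6/(t^4 - 12*t^3 + 54*t^2 - 108*t + 81)

κ_4 = K′′′′(0) = 2/27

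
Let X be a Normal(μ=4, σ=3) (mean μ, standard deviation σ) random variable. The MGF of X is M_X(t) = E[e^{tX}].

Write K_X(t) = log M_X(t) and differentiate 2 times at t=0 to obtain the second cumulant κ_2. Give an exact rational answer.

M_X(t) = e^(9*t^2/2 + 4*t)
K_X(t) = log M_X(t) = 9*t^2/2 + 4*t
K^(2)(t) = 9

κ_2 = K^(2)(0) = 9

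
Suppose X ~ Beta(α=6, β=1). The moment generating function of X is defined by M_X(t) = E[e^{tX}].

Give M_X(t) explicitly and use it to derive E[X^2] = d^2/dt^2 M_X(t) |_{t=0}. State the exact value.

E[X^2] = M^(2)(0) = 3/4

M_X(t) = ₁F₁(6; 7; t)
M^(2)(t) = 3*₁F₁(8; 9; t)/4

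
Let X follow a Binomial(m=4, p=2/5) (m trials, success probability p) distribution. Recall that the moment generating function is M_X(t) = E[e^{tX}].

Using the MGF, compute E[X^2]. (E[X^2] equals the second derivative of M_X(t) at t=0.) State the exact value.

M_X(t) = (2*e^(t)/5 + 3/5)^4
dM/dt = 64*e^(4*t)/625 + 288*e^(3*t)/625 + 432*e^(2*t)/625 + 216*e^(t)/625
d^2M/dt^2 = 256*e^(4*t)/625 + 864*e^(3*t)/625 + 864*e^(2*t)/625 + 216*e^(t)/625

E[X^2] = d^2M/dt^2 |_{t=0} = 88/25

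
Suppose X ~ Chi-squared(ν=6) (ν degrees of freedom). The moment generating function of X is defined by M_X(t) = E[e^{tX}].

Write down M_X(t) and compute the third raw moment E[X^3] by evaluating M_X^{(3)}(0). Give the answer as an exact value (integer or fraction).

E[X^3] = d^3M/dt^3 |_{t=0} = 480

M_X(t) = (1 - 2*t)^(-3)
dM/dt = 6/(16*t^4 - 32*t^3 + 24*t^2 - 8*t + 1)
d^2M/dt^2 = -48/(32*t^5 - 80*t^4 + 80*t^3 - 40*t^2 + 10*t - 1)
d^3M/dt^3 = 480/(64*t^6 - 192*t^5 + 240*t^4 - 160*t^3 + 60*t^2 - 12*t + 1)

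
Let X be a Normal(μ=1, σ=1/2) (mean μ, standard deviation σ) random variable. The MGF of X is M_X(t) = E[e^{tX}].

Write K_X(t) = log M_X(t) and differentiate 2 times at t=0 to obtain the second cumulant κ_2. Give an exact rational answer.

M_X(t) = e^(t^2/8 + t)
K_X(t) = log M_X(t) = t^2/8 + t
K^(2)(t) = 1/4

κ_2 = K^(2)(0) = 1/4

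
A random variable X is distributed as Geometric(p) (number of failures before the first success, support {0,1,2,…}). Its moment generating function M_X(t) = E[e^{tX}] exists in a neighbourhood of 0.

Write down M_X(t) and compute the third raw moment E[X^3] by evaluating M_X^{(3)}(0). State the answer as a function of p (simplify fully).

E[X^3] = D^3[M](0) = -1 + 7/p - 12/p^2 + 6/p^3

M_X(t) = p/(-(1 - p)*e^(t) + 1)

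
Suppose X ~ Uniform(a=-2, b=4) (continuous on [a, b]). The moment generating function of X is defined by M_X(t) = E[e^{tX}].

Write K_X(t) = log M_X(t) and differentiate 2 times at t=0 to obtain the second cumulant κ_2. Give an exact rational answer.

M_X(t) = (e^(4*t) - e^(-2*t))/(6*t)
K_X(t) = log M_X(t) = -log(t) + log(e^(4*t) - e^(-2*t)) - log(6)
K^(2)(t) = (-36*t^2*e^(6*t) + e^(12*t) - 2*e^(6*t) + 1)/(t^2*e^(12*t) - 2*t^2*e^(6*t) + t^2)

κ_2 = K^(2)(0) = 3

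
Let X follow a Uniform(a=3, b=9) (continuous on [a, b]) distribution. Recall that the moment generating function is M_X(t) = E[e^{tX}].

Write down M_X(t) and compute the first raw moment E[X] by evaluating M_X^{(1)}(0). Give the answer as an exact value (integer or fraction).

E[X] = D[M](0) = 6

M_X(t) = (e^(9*t) - e^(3*t))/(6*t)
D[M](t) = (9*t*e^(9*t) - 3*t*e^(3*t) - e^(9*t) + e^(3*t))/(6*t^2)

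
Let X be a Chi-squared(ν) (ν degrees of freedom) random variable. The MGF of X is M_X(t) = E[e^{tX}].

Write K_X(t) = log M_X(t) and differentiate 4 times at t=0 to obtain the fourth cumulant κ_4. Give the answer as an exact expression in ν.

κ_4 = K′′′′(0) = 48*ν

M_X(t) = (1 - 2*t)^(-ν/2)
K_X(t) = log M_X(t) = -ν*log(1 - 2*t)/2
K′(t) = -ν/(2*t - 1)
K′′(t) = 2*ν/(4*t^2 - 4*t + 1)
K′′′(t) = -8*ν/(8*t^3 - 12*t^2 + 6*t - 1)
K′′′′(t) = 48*ν/(16*t^4 - 32*t^3 + 24*t^2 - 8*t + 1)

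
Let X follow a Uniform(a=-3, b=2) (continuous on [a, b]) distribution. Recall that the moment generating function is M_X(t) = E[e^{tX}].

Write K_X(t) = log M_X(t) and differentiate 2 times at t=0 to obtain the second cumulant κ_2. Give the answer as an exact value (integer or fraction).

κ_2 = K′′(0) = 25/12

M_X(t) = (e^(2*t) - e^(-3*t))/(5*t)
K_X(t) = log M_X(t) = -log(t) + log(e^(2*t) - e^(-3*t)) - log(5)
K′(t) = (2*t*e^(5*t) + 3*t - e^(5*t) + 1)/(t*e^(5*t) - t)
K′′(t) = (-25*t^2*e^(5*t) + e^(10*t) - 2*e^(5*t) + 1)/(t^2*e^(10*t) - 2*t^2*e^(5*t) + t^2)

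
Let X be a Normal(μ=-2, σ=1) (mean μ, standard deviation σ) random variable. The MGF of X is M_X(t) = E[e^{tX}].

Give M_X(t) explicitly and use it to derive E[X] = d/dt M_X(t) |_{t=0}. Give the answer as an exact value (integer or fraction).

E[X] = M^(1)(0) = -2

M_X(t) = e^(t^2/2 - 2*t)
M^(1)(t) = t*e^(-2*t)*e^(t^2/2) - 2*e^(-2*t)*e^(t^2/2)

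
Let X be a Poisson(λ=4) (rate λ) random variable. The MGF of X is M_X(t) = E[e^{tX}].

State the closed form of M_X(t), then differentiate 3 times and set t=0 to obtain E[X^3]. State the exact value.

E[X^3] = M^(3)(0) = 116

M_X(t) = e^(4*e^(t) - 4)
M^(3)(t) = (64*e^(3*t)*e^(4*e^(t)) + 48*e^(2*t)*e^(4*e^(t)) + 4*e^(t)*e^(4*e^(t)))*e^(-4)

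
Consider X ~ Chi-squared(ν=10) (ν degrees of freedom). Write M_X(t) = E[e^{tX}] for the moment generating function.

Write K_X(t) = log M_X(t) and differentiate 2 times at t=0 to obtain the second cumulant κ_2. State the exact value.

M_X(t) = (1 - 2*t)^(-5)
K_X(t) = log M_X(t) = -5*log(1 - 2*t)
K^(2)(t) = 20/(4*t^2 - 4*t + 1)

κ_2 = K^(2)(0) = 20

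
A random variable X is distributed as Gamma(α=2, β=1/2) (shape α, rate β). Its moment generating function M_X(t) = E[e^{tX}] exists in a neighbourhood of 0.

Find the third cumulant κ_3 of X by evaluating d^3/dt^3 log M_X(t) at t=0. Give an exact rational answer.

κ_3 = K′′′(0) = 32

M_X(t) = 1/(4*(1/2 - t)^2)
K_X(t) = log M_X(t) = -2*log(1/2 - t) - 2*log(2)
K′(t) = -4/(2*t - 1)
K′′(t) = 8/(4*t^2 - 4*t + 1)
K′′′(t) = -32/(8*t^3 - 12*t^2 + 6*t - 1)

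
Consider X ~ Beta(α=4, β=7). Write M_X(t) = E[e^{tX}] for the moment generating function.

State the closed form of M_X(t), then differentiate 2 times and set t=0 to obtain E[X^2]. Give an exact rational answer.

E[X^2] = M′′(0) = 5/33

M_X(t) = ₁F₁(4; 11; t)
M′(t) = 4*₁F₁(5; 12; t)/11
M′′(t) = 5*₁F₁(6; 13; t)/33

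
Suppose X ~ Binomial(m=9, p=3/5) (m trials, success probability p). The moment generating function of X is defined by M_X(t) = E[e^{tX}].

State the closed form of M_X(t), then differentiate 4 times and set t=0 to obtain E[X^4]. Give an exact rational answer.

M_X(t) = (3*e^(t)/5 + 2/5)^9

E[X^4] = M^(4)(0) = 769959/625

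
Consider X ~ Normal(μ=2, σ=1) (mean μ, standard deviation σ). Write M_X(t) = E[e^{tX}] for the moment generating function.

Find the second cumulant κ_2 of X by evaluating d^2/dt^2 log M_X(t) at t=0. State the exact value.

κ_2 = K′′(0) = 1

M_X(t) = e^(t^2/2 + 2*t)
K_X(t) = log M_X(t) = t^2/2 + 2*t
K′(t) = t + 2
K′′(t) = 1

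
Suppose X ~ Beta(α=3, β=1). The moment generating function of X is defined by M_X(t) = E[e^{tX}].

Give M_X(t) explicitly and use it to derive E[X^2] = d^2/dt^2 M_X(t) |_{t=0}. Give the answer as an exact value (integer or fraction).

E[X^2] = M^(2)(0) = 3/5

M_X(t) = ₁F₁(3; 4; t)
M^(2)(t) = 3*₁F₁(5; 6; t)/5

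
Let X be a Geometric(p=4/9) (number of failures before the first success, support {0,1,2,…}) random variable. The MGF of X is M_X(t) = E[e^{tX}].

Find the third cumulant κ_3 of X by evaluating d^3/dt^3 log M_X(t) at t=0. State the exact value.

M_X(t) = 4/(9*(1 - 5*e^(t)/9))
K_X(t) = log M_X(t) = -log(1 - 5*e^(t)/9) - 2*log(3) + 2*log(2)
D^3[K](t) = (-225*e^(2*t) - 405*e^(t))/(125*e^(3*t) - 675*e^(2*t) + 1215*e^(t) - 729)

κ_3 = D^3[K](0) = 315/32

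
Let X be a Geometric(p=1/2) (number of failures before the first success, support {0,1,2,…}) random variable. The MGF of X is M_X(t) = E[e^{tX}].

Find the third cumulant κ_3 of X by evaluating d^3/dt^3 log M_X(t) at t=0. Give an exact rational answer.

M_X(t) = 1/(2*(1 - e^(t)/2))
K_X(t) = log M_X(t) = -log(1 - e^(t)/2) - log(2)
dK/dt = -e^(t)/(e^(t) - 2)
d^2K/dt^2 = 2*e^(t)/(e^(2*t) - 4*e^(t) + 4)
d^3K/dt^3 = (-2*e^(2*t) - 4*e^(t))/(e^(3*t) - 6*e^(2*t) + 12*e^(t) - 8)

κ_3 = d^3K/dt^3 |_{t=0} = 6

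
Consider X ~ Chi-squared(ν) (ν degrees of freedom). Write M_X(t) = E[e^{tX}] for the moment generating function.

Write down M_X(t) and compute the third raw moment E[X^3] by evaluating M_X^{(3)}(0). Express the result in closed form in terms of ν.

M_X(t) = (1 - 2*t)^(-ν/2)
M^(3)(t) = (-ν^3 - 6*ν^2 - 8*ν)/(8*t^3*(1 - 2*t)^(ν/2) - 12*t^2*(1 - 2*t)^(ν/2) + 6*t*(1 - 2*t)^(ν/2) - (1 - 2*t)^(ν/2))

E[X^3] = M^(3)(0) = ν*(ν^2 + 6*ν + 8)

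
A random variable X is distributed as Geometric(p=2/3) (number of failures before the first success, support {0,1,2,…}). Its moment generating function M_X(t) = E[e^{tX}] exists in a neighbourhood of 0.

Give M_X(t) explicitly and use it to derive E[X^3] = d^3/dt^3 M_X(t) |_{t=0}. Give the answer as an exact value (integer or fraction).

E[X^3] = M^(3)(0) = 11/4

M_X(t) = 2/(3*(1 - e^(t)/3))
M^(3)(t) = (2*e^(3*t) + 24*e^(2*t) + 18*e^(t))/(e^(4*t) - 12*e^(3*t) + 54*e^(2*t) - 108*e^(t) + 81)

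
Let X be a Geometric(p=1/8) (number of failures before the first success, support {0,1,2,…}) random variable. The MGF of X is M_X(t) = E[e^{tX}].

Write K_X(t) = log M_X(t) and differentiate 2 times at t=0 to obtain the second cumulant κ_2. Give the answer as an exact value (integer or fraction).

κ_2 = d^2K/dt^2 |_{t=0} = 56

M_X(t) = 1/(8*(1 - 7*e^(t)/8))
K_X(t) = log M_X(t) = -log(1 - 7*e^(t)/8) - 3*log(2)
dK/dt = -7*e^(t)/(7*e^(t) - 8)
d^2K/dt^2 = 56*e^(t)/(49*e^(2*t) - 112*e^(t) + 64)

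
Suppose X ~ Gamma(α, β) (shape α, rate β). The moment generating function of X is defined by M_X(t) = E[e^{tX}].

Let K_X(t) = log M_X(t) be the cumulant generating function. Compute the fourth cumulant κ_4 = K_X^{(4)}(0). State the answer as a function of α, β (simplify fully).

κ_4 = D^4[K](0) = 6*α/β^4

M_X(t) = (β/(β - t))^α
K_X(t) = log M_X(t) = α*(log(β) - log(β - t))
D^4[K](t) = 6*α/(β^4 - 4*β^3*t + 6*β^2*t^2 - 4*β*t^3 + t^4)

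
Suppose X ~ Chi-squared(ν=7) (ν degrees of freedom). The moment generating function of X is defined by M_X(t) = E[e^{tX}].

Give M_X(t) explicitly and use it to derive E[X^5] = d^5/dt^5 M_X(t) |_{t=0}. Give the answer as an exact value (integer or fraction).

M_X(t) = (1 - 2*t)^(-7/2)

E[X^5] = M^(5)(0) = 135135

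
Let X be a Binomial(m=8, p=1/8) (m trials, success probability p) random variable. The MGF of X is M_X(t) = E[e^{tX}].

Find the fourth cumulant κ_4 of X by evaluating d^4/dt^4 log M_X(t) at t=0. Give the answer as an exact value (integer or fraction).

κ_4 = D^4[K](0) = 77/256

M_X(t) = (e^(t)/8 + 7/8)^8
K_X(t) = log M_X(t) = 8*log(e^(t)/8 + 7/8)
D^4[K](t) = (56*e^(3*t) - 1568*e^(2*t) + 2744*e^(t))/(e^(4*t) + 28*e^(3*t) + 294*e^(2*t) + 1372*e^(t) + 2401)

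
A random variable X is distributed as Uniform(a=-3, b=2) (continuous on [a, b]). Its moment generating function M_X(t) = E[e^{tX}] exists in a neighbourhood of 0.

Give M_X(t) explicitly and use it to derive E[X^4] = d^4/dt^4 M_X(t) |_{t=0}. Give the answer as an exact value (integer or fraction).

M_X(t) = (e^(2*t) - e^(-3*t))/(5*t)
D^4[M](t) = (16*t^4*e^(5*t) - 81*t^4 - 32*t^3*e^(5*t) - 108*t^3 + 48*t^2*e^(5*t) - 108*t^2 - 48*t*e^(5*t) - 72*t + 24*e^(5*t) - 24)*e^(-3*t)/(5*t^5)

E[X^4] = D^4[M](0) = 11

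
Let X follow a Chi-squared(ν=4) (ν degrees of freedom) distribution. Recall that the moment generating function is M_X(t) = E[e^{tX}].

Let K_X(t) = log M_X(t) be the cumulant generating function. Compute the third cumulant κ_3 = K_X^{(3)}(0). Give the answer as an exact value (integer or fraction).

κ_3 = K^(3)(0) = 32

M_X(t) = (1 - 2*t)^(-2)
K_X(t) = log M_X(t) = -2*log(1 - 2*t)
K^(3)(t) = -32/(8*t^3 - 12*t^2 + 6*t - 1)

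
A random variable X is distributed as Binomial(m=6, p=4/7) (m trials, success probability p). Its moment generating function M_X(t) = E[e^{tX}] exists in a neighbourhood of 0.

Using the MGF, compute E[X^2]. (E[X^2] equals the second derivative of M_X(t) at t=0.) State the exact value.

E[X^2] = d^2M/dt^2 |_{t=0} = 648/49

M_X(t) = (4*e^(t)/7 + 3/7)^6
dM/dt = 24576*e^(6*t)/117649 + 92160*e^(5*t)/117649 + 138240*e^(4*t)/117649 + 103680*e^(3*t)/117649 + 38880*e^(2*t)/117649 + 5832*e^(t)/117649
d^2M/dt^2 = 147456*e^(6*t)/117649 + 460800*e^(5*t)/117649 + 552960*e^(4*t)/117649 + 311040*e^(3*t)/117649 + 77760*e^(2*t)/117649 + 5832*e^(t)/117649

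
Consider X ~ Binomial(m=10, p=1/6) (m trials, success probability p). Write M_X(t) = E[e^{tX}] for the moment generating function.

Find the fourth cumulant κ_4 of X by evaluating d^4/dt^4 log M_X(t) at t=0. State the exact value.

M_X(t) = (e^(t)/6 + 5/6)^10
K_X(t) = log M_X(t) = 10*log(e^(t)/6 + 5/6)
dK/dt = 10*e^(t)/(e^(t) + 5)
d^2K/dt^2 = 50*e^(t)/(e^(2*t) + 10*e^(t) + 25)
d^3K/dt^3 = (-50*e^(2*t) + 250*e^(t))/(e^(3*t) + 15*e^(2*t) + 75*e^(t) + 125)
d^4K/dt^4 = (50*e^(3*t) - 1000*e^(2*t) + 1250*e^(t))/(e^(4*t) + 20*e^(3*t) + 150*e^(2*t) + 500*e^(t) + 625)

κ_4 = d^4K/dt^4 |_{t=0} = 25/108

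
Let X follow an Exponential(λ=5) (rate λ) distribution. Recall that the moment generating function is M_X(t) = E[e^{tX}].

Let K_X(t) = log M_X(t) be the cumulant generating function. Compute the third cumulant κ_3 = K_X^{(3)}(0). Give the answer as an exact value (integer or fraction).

κ_3 = K′′′(0) = 2/125

M_X(t) = 5/(5 - t)
K_X(t) = log M_X(t) = -log(5 - t) + log(5)
K′(t) = -1/(t - 5)
K′′(t) = 1/(t^2 - 10*t + 25)
K′′′(t) = -2/(t^3 - 15*t^2 + 75*t - 125)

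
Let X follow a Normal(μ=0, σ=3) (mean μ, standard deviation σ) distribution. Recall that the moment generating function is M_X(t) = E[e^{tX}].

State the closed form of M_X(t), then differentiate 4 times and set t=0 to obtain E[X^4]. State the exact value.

M_X(t) = e^(9*t^2/2)
dM/dt = 9*t*e^(9*t^2/2)
d^2M/dt^2 = 81*t^2*e^(9*t^2/2) + 9*e^(9*t^2/2)
d^3M/dt^3 = 729*t^3*e^(9*t^2/2) + 243*t*e^(9*t^2/2)
d^4M/dt^4 = 6561*t^4*e^(9*t^2/2) + 4374*t^2*e^(9*t^2/2) + 243*e^(9*t^2/2)

E[X^4] = d^4M/dt^4 |_{t=0} = 243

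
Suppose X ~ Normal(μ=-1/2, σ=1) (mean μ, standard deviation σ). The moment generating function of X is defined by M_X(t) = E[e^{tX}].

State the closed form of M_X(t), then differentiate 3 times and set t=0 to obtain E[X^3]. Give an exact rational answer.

E[X^3] = M^(3)(0) = -13/8

M_X(t) = e^(t^2/2 - t/2)
M^(3)(t) = (8*t^3*e^(t^2/2) - 12*t^2*e^(t^2/2) + 30*t*e^(t^2/2) - 13*e^(t^2/2))*e^(-t/2)/8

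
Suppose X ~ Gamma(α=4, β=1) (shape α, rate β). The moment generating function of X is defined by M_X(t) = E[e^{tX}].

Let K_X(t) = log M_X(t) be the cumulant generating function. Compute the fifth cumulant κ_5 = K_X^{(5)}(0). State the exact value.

M_X(t) = (1 - t)^(-4)
K_X(t) = log M_X(t) = -4*log(1 - t)
K′(t) = -4/(t - 1)
K′′(t) = 4/(t^2 - 2*t + 1)
K′′′(t) = -8/(t^3 - 3*t^2 + 3*t - 1)
K′′′′(t) = 24/(t^4 - 4*t^3 + 6*t^2 - 4*t + 1)
K′′′′′(t) = -96/(t^5 - 5*t^4 + 10*t^3 - 10*t^2 + 5*t - 1)

κ_5 = K′′′′′(0) = 96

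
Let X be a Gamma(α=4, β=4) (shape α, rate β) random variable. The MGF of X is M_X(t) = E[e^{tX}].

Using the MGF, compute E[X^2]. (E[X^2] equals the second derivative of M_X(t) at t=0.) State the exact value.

M_X(t) = 256/(4 - t)^4
dM/dt = -1024/(t^5 - 20*t^4 + 160*t^3 - 640*t^2 + 1280*t - 1024)
d^2M/dt^2 = 5120/(t^6 - 24*t^5 + 240*t^4 - 1280*t^3 + 3840*t^2 - 6144*t + 4096)

E[X^2] = d^2M/dt^2 |_{t=0} = 5/4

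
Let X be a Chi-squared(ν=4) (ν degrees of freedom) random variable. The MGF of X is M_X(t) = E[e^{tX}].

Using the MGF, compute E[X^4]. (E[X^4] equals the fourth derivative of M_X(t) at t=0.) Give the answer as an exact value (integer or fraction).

M_X(t) = (1 - 2*t)^(-2)
M′(t) = -4/(8*t^3 - 12*t^2 + 6*t - 1)
M′′(t) = 24/(16*t^4 - 32*t^3 + 24*t^2 - 8*t + 1)
M′′′(t) = -192/(32*t^5 - 80*t^4 + 80*t^3 - 40*t^2 + 10*t - 1)
M′′′′(t) = 1920/(64*t^6 - 192*t^5 + 240*t^4 - 160*t^3 + 60*t^2 - 12*t + 1)

E[X^4] = M′′′′(0) = 1920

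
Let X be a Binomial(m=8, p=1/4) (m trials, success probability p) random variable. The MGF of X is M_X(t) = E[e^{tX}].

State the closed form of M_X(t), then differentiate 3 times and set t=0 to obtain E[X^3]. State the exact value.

E[X^3] = M^(3)(0) = 71/4

M_X(t) = (e^(t)/4 + 3/4)^8
M^(3)(t) = e^(8*t)/128 + 1029*e^(7*t)/8192 + 1701*e^(6*t)/2048 + 23625*e^(5*t)/8192 + 2835*e^(4*t)/512 + 45927*e^(3*t)/8192 + 5103*e^(2*t)/2048 + 2187*e^(t)/8192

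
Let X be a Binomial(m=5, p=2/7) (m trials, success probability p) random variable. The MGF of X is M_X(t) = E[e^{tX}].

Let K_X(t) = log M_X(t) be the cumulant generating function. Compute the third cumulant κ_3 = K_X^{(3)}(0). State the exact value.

M_X(t) = (2*e^(t)/7 + 5/7)^5
K_X(t) = log M_X(t) = 5*log(2*e^(t)/7 + 5/7)
D^3[K](t) = (-100*e^(2*t) + 250*e^(t))/(8*e^(3*t) + 60*e^(2*t) + 150*e^(t) + 125)

κ_3 = D^3[K](0) = 150/343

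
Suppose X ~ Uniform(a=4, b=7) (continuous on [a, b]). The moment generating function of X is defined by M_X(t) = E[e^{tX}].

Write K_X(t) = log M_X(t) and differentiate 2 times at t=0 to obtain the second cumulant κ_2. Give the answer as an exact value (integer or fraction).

M_X(t) = (e^(7*t) - e^(4*t))/(3*t)
K_X(t) = log M_X(t) = -log(t) + log(e^(7*t) - e^(4*t)) - log(3)
K′(t) = (7*t*e^(3*t) - 4*t - e^(3*t) + 1)/(t*e^(3*t) - t)
K′′(t) = (-9*t^2*e^(3*t) + e^(6*t) - 2*e^(3*t) + 1)/(t^2*e^(6*t) - 2*t^2*e^(3*t) + t^2)

κ_2 = K′′(0) = 3/4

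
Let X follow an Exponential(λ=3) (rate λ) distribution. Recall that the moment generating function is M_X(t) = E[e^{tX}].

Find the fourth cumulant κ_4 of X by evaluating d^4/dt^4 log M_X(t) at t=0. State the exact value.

M_X(t) = 3/(3 - t)
K_X(t) = log M_X(t) = -log(3 - t) + log(3)
D^4[K](t) = 6/(t^4 - 12*t^3 + 54*t^2 - 108*t + 81)

κ_4 = D^4[K](0) = 2/27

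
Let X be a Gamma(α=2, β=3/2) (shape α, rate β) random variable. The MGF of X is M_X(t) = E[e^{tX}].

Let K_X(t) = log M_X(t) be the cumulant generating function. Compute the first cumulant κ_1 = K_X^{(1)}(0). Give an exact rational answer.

M_X(t) = 9/(4*(3/2 - t)^2)
K_X(t) = log M_X(t) = -2*log(3/2 - t) - 2*log(2) + 2*log(3)
K′(t) = -4/(2*t - 3)

κ_1 = K′(0) = 4/3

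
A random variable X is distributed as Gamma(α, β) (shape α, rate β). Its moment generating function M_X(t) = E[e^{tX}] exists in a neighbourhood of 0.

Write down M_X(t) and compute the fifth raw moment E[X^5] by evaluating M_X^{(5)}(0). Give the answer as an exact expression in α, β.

E[X^5] = d^5M/dt^5 |_{t=0} = α*(α^4 + 10*α^3 + 35*α^2 + 50*α + 24)/β^5

M_X(t) = (β/(β - t))^α
dM/dt = -α*β^α*(1/(β - t))^α/(-β + t)
d^2M/dt^2 = (α^2*β^α*(1/(β - t))^α + α*β^α*(1/(β - t))^α)/(β^2 - 2*β*t + t^2)
d^3M/dt^3 = (-α^3*β^α*(1/(β - t))^α - 3*α^2*β^α*(1/(β - t))^α - 2*α*β^α*(1/(β - t))^α)/(-β^3 + 3*β^2*t - 3*β*t^2 + t^3)
d^4M/dt^4 = (α^4*β^α*(1/(β - t))^α + 6*α^3*β^α*(1/(β - t))^α + 11*α^2*β^α*(1/(β - t))^α + 6*α*β^α*(1/(β - t))^α)/(β^4 - 4*β^3*t + 6*β^2*t^2 - 4*β*t^3 + t^4)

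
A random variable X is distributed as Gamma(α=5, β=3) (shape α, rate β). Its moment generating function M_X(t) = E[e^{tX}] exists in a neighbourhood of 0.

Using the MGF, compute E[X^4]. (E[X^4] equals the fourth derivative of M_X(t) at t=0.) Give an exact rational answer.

M_X(t) = 243/(3 - t)^5
M^(4)(t) = -408240/(t^9 - 27*t^8 + 324*t^7 - 2268*t^6 + 10206*t^5 - 30618*t^4 + 61236*t^3 - 78732*t^2 + 59049*t - 19683)

E[X^4] = M^(4)(0) = 560/27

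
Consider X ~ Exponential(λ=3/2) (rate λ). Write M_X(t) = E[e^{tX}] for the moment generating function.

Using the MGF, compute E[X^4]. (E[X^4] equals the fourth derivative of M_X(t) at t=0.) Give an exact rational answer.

M_X(t) = 3/(2*(3/2 - t))
D^4[M](t) = -1152/(32*t^5 - 240*t^4 + 720*t^3 - 1080*t^2 + 810*t - 243)

E[X^4] = D^4[M](0) = 128/27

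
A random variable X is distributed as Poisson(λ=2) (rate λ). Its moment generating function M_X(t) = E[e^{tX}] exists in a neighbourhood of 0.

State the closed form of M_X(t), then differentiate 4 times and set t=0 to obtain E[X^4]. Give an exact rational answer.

M_X(t) = e^(2*e^(t) - 2)
M^(4)(t) = (16*e^(4*t)*e^(2*e^(t)) + 48*e^(3*t)*e^(2*e^(t)) + 28*e^(2*t)*e^(2*e^(t)) + 2*e^(t)*e^(2*e^(t)))*e^(-2)

E[X^4] = M^(4)(0) = 94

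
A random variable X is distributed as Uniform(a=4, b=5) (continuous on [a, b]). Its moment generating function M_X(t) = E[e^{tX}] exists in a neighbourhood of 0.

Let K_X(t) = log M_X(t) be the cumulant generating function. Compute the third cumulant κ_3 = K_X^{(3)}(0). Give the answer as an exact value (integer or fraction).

M_X(t) = (e^(5*t) - e^(4*t))/t
K_X(t) = log M_X(t) = -log(t) + log(e^(5*t) - e^(4*t))
dK/dt = (5*t*e^(t) - 4*t - e^(t) + 1)/(t*e^(t) - t)
d^2K/dt^2 = (-t^2*e^(t) + e^(2*t) - 2*e^(t) + 1)/(t^2*e^(2*t) - 2*t^2*e^(t) + t^2)
d^3K/dt^3 = (t^3*e^(2*t) + t^3*e^(t) - 2*e^(3*t) + 6*e^(2*t) - 6*e^(t) + 2)/(t^3*e^(3*t) - 3*t^3*e^(2*t) + 3*t^3*e^(t) - t^3)

κ_3 = d^3K/dt^3 |_{t=0} = 0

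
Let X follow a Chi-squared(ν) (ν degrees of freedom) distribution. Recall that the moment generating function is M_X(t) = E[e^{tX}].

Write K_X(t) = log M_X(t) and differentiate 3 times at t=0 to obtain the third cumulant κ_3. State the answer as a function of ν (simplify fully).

κ_3 = K^(3)(0) = 8*ν

M_X(t) = (1 - 2*t)^(-ν/2)
K_X(t) = log M_X(t) = -ν*log(1 - 2*t)/2
K^(3)(t) = -8*ν/(8*t^3 - 12*t^2 + 6*t - 1)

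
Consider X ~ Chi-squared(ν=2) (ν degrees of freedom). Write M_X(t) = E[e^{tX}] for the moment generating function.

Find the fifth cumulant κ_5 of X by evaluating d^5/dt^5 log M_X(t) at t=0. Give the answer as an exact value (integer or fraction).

M_X(t) = 1/(1 - 2*t)
K_X(t) = log M_X(t) = -log(1 - 2*t)
K′(t) = -2/(2*t - 1)
K′′(t) = 4/(4*t^2 - 4*t + 1)
K′′′(t) = -16/(8*t^3 - 12*t^2 + 6*t - 1)
K′′′′(t) = 96/(16*t^4 - 32*t^3 + 24*t^2 - 8*t + 1)
K′′′′′(t) = -768/(32*t^5 - 80*t^4 + 80*t^3 - 40*t^2 + 10*t - 1)

κ_5 = K′′′′′(0) = 768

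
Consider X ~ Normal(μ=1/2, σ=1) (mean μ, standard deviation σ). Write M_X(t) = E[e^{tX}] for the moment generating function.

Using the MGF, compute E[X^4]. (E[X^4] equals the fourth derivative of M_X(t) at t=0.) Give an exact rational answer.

E[X^4] = d^4M/dt^4 |_{t=0} = 73/16

M_X(t) = e^(t^2/2 + t/2)
dM/dt = t*e^(t/2)*e^(t^2/2) + e^(t/2)*e^(t^2/2)/2
d^2M/dt^2 = t^2*e^(t/2)*e^(t^2/2) + t*e^(t/2)*e^(t^2/2) + 5*e^(t/2)*e^(t^2/2)/4
d^3M/dt^3 = t^3*e^(t/2)*e^(t^2/2) + 3*t^2*e^(t/2)*e^(t^2/2)/2 + 15*t*e^(t/2)*e^(t^2/2)/4 + 13*e^(t/2)*e^(t^2/2)/8
d^4M/dt^4 = t^4*e^(t/2)*e^(t^2/2) + 2*t^3*e^(t/2)*e^(t^2/2) + 15*t^2*e^(t/2)*e^(t^2/2)/2 + 13*t*e^(t/2)*e^(t^2/2)/2 + 73*e^(t/2)*e^(t^2/2)/16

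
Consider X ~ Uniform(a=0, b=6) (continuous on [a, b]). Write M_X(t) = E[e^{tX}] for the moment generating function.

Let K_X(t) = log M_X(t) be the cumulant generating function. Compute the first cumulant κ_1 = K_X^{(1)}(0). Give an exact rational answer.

κ_1 = K^(1)(0) = 3

M_X(t) = (e^(6*t) - 1)/(6*t)
K_X(t) = log M_X(t) = -log(t) + log(e^(6*t) - 1) - log(6)
K^(1)(t) = (6*t*e^(6*t) - e^(6*t) + 1)/(t*e^(6*t) - t)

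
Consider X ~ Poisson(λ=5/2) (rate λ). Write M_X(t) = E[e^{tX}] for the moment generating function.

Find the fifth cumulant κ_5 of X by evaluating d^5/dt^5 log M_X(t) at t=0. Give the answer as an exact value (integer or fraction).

κ_5 = d^5K/dt^5 |_{t=0} = 5/2

M_X(t) = e^(5*e^(t)/2 - 5/2)
K_X(t) = log M_X(t) = 5*e^(t)/2 - 5/2
dK/dt = 5*e^(t)/2
d^2K/dt^2 = 5*e^(t)/2
d^3K/dt^3 = 5*e^(t)/2
d^4K/dt^4 = 5*e^(t)/2
d^5K/dt^5 = 5*e^(t)/2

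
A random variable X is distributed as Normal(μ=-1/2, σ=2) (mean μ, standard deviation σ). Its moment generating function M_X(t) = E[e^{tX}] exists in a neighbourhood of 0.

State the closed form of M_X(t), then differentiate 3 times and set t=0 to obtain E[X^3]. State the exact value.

E[X^3] = d^3M/dt^3 |_{t=0} = -49/8

M_X(t) = e^(2*t^2 - t/2)
dM/dt = 4*t*e^(-t/2)*e^(2*t^2) - e^(-t/2)*e^(2*t^2)/2
d^2M/dt^2 = (64*t^2*e^(2*t^2) - 16*t*e^(2*t^2) + 17*e^(2*t^2))*e^(-t/2)/4
d^3M/dt^3 = (512*t^3*e^(2*t^2) - 192*t^2*e^(2*t^2) + 408*t*e^(2*t^2) - 49*e^(2*t^2))*e^(-t/2)/8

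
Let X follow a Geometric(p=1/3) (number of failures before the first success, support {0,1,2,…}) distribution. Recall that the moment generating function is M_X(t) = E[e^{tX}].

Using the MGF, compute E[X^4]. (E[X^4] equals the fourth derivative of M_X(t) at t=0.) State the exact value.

E[X^4] = D^4[M](0) = 730

M_X(t) = 1/(3*(1 - 2*e^(t)/3))
D^4[M](t) = (-16*e^(4*t) - 264*e^(3*t) - 396*e^(2*t) - 54*e^(t))/(32*e^(5*t) - 240*e^(4*t) + 720*e^(3*t) - 1080*e^(2*t) + 810*e^(t) - 243)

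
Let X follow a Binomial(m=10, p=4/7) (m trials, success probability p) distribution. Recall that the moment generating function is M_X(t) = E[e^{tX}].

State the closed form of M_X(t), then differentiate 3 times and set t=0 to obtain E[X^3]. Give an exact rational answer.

M_X(t) = (4*e^(t)/7 + 3/7)^10

E[X^3] = D^3[M](0) = 78280/343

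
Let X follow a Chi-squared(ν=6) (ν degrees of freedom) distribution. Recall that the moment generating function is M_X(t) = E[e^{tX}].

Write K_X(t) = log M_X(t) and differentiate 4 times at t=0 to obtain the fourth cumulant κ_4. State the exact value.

κ_4 = K^(4)(0) = 288

M_X(t) = (1 - 2*t)^(-3)
K_X(t) = log M_X(t) = -3*log(1 - 2*t)
K^(4)(t) = 288/(16*t^4 - 32*t^3 + 24*t^2 - 8*t + 1)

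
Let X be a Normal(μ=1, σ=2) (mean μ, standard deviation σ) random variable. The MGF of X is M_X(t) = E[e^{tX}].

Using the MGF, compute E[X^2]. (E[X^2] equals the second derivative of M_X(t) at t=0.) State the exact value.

M_X(t) = e^(2*t^2 + t)
dM/dt = 4*t*e^(t)*e^(2*t^2) + e^(t)*e^(2*t^2)
d^2M/dt^2 = 16*t^2*e^(t)*e^(2*t^2) + 8*t*e^(t)*e^(2*t^2) + 5*e^(t)*e^(2*t^2)

E[X^2] = d^2M/dt^2 |_{t=0} = 5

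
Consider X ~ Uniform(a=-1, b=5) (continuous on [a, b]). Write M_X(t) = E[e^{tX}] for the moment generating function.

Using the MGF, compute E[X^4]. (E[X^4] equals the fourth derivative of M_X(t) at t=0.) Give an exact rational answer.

M_X(t) = (e^(5*t) - e^(-t))/(6*t)
D^4[M](t) = (625*t^4*e^(6*t) - t^4 - 500*t^3*e^(6*t) - 4*t^3 + 300*t^2*e^(6*t) - 12*t^2 - 120*t*e^(6*t) - 24*t + 24*e^(6*t) - 24)*e^(-t)/(6*t^5)

E[X^4] = D^4[M](0) = 521/5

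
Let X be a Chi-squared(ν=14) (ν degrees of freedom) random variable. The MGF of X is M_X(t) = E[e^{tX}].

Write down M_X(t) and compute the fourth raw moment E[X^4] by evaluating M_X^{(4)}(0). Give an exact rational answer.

E[X^4] = D^4[M](0) = 80640

M_X(t) = (1 - 2*t)^(-7)
D^4[M](t) = -80640/(2048*t^11 - 11264*t^10 + 28160*t^9 - 42240*t^8 + 42240*t^7 - 29568*t^6 + 14784*t^5 - 5280*t^4 + 1320*t^3 - 220*t^2 + 22*t - 1)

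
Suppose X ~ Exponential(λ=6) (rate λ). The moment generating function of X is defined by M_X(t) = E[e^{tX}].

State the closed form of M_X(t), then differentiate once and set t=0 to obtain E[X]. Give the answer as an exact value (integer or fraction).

M_X(t) = 6/(6 - t)
M′(t) = 6/(t^2 - 12*t + 36)

E[X] = M′(0) = 1/6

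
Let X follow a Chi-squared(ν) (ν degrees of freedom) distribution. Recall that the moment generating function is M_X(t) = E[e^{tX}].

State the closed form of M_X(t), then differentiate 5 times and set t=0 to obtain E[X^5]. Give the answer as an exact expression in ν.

E[X^5] = M′′′′′(0) = ν*(ν^4 + 20*ν^3 + 140*ν^2 + 400*ν + 384)

M_X(t) = (1 - 2*t)^(-ν/2)
M′(t) = -ν/(2*t*(1 - 2*t)^(ν/2) - (1 - 2*t)^(ν/2))
M′′(t) = (ν^2 + 2*ν)/(4*t^2*(1 - 2*t)^(ν/2) - 4*t*(1 - 2*t)^(ν/2) + (1 - 2*t)^(ν/2))
M′′′(t) = (-ν^3 - 6*ν^2 - 8*ν)/(8*t^3*(1 - 2*t)^(ν/2) - 12*t^2*(1 - 2*t)^(ν/2) + 6*t*(1 - 2*t)^(ν/2) - (1 - 2*t)^(ν/2))
M′′′′(t) = (ν^4 + 12*ν^3 + 44*ν^2 + 48*ν)/(16*t^4*(1 - 2*t)^(ν/2) - 32*t^3*(1 - 2*t)^(ν/2) + 24*t^2*(1 - 2*t)^(ν/2) - 8*t*(1 - 2*t)^(ν/2) + (1 - 2*t)^(ν/2))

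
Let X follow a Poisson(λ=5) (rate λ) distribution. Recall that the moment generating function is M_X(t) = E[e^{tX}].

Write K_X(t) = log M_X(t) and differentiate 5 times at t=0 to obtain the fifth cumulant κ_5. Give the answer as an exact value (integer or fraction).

M_X(t) = e^(5*e^(t) - 5)
K_X(t) = log M_X(t) = 5*e^(t) - 5
D^5[K](t) = 5*e^(t)

κ_5 = D^5[K](0) = 5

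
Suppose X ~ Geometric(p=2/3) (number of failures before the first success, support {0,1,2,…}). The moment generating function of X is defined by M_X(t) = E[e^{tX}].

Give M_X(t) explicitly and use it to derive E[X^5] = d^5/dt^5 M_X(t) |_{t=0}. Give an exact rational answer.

M_X(t) = 2/(3*(1 - e^(t)/3))
M^(5)(t) = (2*e^(5*t) + 156*e^(4*t) + 1188*e^(3*t) + 1404*e^(2*t) + 162*e^(t))/(e^(6*t) - 18*e^(5*t) + 135*e^(4*t) - 540*e^(3*t) + 1215*e^(2*t) - 1458*e^(t) + 729)

E[X^5] = M^(5)(0) = 91/2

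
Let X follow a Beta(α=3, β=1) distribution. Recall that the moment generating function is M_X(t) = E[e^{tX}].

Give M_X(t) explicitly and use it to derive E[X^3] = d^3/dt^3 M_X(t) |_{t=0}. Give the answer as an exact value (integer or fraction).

E[X^3] = d^3M/dt^3 |_{t=0} = 1/2

M_X(t) = ₁F₁(3; 4; t)
dM/dt = 3*₁F₁(4; 5; t)/4
d^2M/dt^2 = 3*₁F₁(5; 6; t)/5
d^3M/dt^3 = ₁F₁(6; 7; t)/2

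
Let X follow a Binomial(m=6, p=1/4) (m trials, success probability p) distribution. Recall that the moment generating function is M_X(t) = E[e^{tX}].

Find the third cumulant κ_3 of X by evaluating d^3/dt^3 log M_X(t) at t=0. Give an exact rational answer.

κ_3 = D^3[K](0) = 9/16

M_X(t) = (e^(t)/4 + 3/4)^6
K_X(t) = log M_X(t) = 6*log(e^(t)/4 + 3/4)
D^3[K](t) = (-18*e^(2*t) + 54*e^(t))/(e^(3*t) + 9*e^(2*t) + 27*e^(t) + 27)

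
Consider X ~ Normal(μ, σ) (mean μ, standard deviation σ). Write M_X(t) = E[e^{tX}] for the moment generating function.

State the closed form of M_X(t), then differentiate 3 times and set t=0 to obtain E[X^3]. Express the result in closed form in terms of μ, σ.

E[X^3] = d^3M/dt^3 |_{t=0} = μ*(μ^2 + 3*σ^2)

M_X(t) = e^(μ*t + σ^2*t^2/2)
dM/dt = μ*e^(μ*t)*e^(σ^2*t^2/2) + σ^2*t*e^(μ*t)*e^(σ^2*t^2/2)
d^2M/dt^2 = μ^2*e^(μ*t)*e^(σ^2*t^2/2) + 2*μ*σ^2*t*e^(μ*t)*e^(σ^2*t^2/2) + σ^4*t^2*e^(μ*t)*e^(σ^2*t^2/2) + σ^2*e^(μ*t)*e^(σ^2*t^2/2)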